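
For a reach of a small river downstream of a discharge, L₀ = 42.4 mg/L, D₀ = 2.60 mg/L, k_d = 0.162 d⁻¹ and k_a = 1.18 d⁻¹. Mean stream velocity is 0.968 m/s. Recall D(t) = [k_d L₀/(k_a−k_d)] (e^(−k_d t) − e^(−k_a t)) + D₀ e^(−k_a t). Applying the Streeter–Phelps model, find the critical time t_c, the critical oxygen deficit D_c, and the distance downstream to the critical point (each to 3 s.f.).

t_c ≈ 1.47 d; D_c ≈ 4.59 mg/L; x_c ≈ 123 km

With k_a/k_d = 7.284 and 1 − D₀(k_a−k_d)/(k_d L₀) = 0.6147,
t_c = ln(7.284 × 0.6147) / (1.18 − 0.162) = ln(4.477) / 1.018 = 1.499/1.018 = 1.472 d.
L(t_c) = L₀ e^(−k_d t_c) = 42.4 × 0.7878 = 33.40 mg/L, and at the critical point k_a D_c = k_d L, so D_c = (0.162/1.18) × 33.40 = 4.586 mg/L.
x_c = v t_c = 0.968 m/s × 1.472 d × 86400 s/d = 123200 m ≈ 123 km.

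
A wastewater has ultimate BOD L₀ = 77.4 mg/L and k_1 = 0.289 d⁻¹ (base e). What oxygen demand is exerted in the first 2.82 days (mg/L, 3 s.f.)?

y ≈ 43.1 mg/L

y_t = L₀(1 − e^(−k_1 t)) = 77.4 × (1 − e^(−0.289×2.82))
= 77.4 × (1 − 0.4426) = 77.4 × 0.5574 = 43.14 mg/L.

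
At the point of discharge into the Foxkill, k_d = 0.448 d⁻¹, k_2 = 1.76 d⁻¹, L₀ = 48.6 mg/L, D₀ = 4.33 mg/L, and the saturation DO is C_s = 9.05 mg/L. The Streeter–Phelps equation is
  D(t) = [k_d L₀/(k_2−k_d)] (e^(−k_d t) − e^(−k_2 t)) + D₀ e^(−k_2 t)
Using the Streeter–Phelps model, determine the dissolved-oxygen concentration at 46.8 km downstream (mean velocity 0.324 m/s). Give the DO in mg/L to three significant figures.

DO ≈ 1.85 mg/L

Travel time t = x/v = 46.8 km / (0.324 m/s) = 46800 m / 0.324 m/s = 144400 s = 1.672 d.
k_d L₀/(k_2−k_d) = 0.448×48.6/(1.76−0.448) = 21.77/1.312 = 16.60 mg/L.
e^(−k_d t) = e^(−0.448×1.672) = 0.4729; e^(−k_2 t) = e^(−1.76×1.672) = 0.05274.
D = 16.60 × (0.4729 − 0.05274) + 4.33 × 0.05274 = 6.972 + 0.2284 = 7.200 mg/L.
DO = C_s − D = 9.05 − 7.200 = 1.850 mg/L.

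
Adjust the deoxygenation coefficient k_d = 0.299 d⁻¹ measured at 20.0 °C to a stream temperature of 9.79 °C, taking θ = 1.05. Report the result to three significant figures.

k_d ≈ 0.182 d⁻¹

k_d(T₂) = k_d(T₁) · θ^(T₂−T₁) = 0.299 × 1.05^(9.79−20.0)
= 0.299 × 1.05^-10.2 = 0.299 × 0.6077 = 0.1817 d⁻¹.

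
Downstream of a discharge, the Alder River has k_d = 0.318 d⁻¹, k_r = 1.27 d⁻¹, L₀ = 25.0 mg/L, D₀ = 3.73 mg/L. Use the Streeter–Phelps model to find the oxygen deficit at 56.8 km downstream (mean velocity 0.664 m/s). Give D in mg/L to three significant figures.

Travel time t = x/v = 56.8 km / (0.664 m/s) = 56800 m / 0.664 m/s = 85540 s = 0.9901 d.
k_d L₀/(k_r−k_d) = 0.318×25.0/(1.27−0.318) = 7.950/0.9520 = 8.351 mg/L.
e^(−k_d t) = e^(−0.318×0.9901) = 0.7299; e^(−k_r t) = e^(−1.27×0.9901) = 0.2844.
D = 8.351 × (0.7299 − 0.2844) + 3.73 × 0.2844 = 3.720 + 1.061 = 4.781 mg/L.

D ≈ 4.78 mg/L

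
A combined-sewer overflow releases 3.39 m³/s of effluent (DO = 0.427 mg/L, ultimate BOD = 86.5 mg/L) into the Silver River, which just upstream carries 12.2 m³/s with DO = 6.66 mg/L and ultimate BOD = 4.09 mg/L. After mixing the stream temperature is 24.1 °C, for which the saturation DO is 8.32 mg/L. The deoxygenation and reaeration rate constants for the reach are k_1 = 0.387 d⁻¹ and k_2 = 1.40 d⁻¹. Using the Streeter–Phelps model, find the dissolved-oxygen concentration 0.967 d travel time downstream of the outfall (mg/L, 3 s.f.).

DO ≈ 3.93 mg/L

Mixed DO = (12.2×6.66 + 3.39×0.427)/(12.2+3.39) = 82.70/15.59 = 5.305 mg/L.
Mixed L₀ = (12.2×4.09 + 3.39×86.5)/(15.59) = 343.1/15.59 = 22.01 mg/L.
Initial deficit D₀ = C_s − DO₀ = 8.32 − 5.305 = 3.015 mg/L.
D(0.967) = [0.387×22.01/(1.40−0.387)](e^(−0.387×0.967) − e^(−1.40×0.967)) + 3.015 e^(−1.40×0.967)
= 8.408 × (0.6878 − 0.2583) + 3.015 × 0.2583 = 4.391 mg/L.
DO = 8.32 − 4.391 = 3.929 mg/L.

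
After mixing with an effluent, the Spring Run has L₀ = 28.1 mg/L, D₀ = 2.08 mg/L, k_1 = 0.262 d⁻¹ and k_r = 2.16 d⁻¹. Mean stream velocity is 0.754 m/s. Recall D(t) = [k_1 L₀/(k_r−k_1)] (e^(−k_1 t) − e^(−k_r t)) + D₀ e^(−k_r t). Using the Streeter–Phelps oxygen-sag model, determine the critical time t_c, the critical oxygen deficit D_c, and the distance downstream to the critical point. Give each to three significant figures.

t_c ≈ 0.707 d; D_c ≈ 2.83 mg/L; x_c ≈ 46.0 km

With k_r/k_1 = 8.244 and 1 − D₀(k_r−k_1)/(k_1 L₀) = 0.4638,
t_c = ln(8.244 × 0.4638) / (2.16 − 0.262) = ln(3.823) / 1.898 = 1.341/1.898 = 0.7066 d.
D_c = (k_1/k_r) L₀ e^(−k_1 t_c) = (0.262/2.16) × 28.1 × e^(−0.262×0.7066) = 0.1213 × 28.1 × 0.8310 = 2.832 mg/L.
x_c = v t_c = 0.754 m/s × 0.7066 d × 86400 s/d = 46030 m ≈ 46.0 km.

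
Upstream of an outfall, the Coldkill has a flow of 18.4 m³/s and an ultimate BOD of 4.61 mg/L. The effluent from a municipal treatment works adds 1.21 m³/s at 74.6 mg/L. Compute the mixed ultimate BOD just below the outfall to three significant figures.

8.93 mg/L

Flow-weighted mixing: C = (Q_r C_r + Q_w C_w)/(Q_r + Q_w)
= (18.4×4.61 + 1.21×74.6)/(18.4 + 1.21) = 175.1/19.61 = 8.929 mg/L.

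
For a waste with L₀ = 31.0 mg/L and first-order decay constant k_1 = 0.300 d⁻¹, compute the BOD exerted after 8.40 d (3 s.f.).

y ≈ 28.5 mg/L

y_t = L₀(1 − e^(−k_1 t)) = 31.0 × (1 − e^(−0.300×8.40))
= 31.0 × (1 − 0.08046) = 31.0 × 0.9195 = 28.51 mg/L.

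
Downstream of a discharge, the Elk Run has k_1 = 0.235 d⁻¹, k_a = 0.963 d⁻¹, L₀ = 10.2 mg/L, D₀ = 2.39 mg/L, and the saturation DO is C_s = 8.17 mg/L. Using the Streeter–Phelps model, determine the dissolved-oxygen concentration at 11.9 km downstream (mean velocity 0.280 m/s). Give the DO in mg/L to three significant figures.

Travel time t = x/v = 11.9 km / (0.280 m/s) = 11900 m / 0.280 m/s = 42500 s = 0.4919 d.
k_1 L₀/(k_a−k_1) = 0.235×10.2/(0.963−0.235) = 2.397/0.7280 = 3.293 mg/L.
e^(−k_1 t) = e^(−0.235×0.4919) = 0.8908; e^(−k_a t) = e^(−0.963×0.4919) = 0.6227.
D = 3.293 × (0.8908 − 0.6227) + 2.39 × 0.6227 = 0.8829 + 1.488 = 2.371 mg/L.
DO = C_s − D = 8.17 − 2.371 = 5.799 mg/L.

DO ≈ 5.80 mg/L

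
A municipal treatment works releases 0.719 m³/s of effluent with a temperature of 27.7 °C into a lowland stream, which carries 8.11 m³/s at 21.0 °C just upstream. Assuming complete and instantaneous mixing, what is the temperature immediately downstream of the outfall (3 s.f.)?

Flow-weighted mixing: C = (Q_r C_r + Q_w C_w)/(Q_r + Q_w)
= (8.11×21.0 + 0.719×27.7)/(8.11 + 0.719) = 190.2/8.829 = 21.55 °C.

21.5 °C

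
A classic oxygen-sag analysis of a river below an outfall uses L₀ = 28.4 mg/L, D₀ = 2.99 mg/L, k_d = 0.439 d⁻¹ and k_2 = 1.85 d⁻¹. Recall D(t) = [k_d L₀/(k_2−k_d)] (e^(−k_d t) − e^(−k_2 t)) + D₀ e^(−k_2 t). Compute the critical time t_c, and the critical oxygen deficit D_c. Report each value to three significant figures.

With k_2/k_d = 4.214 and 1 − D₀(k_2−k_d)/(k_d L₀) = 0.6616,
t_c = ln(4.214 × 0.6616) / (1.85 − 0.439) = ln(2.788) / 1.411 = 1.025/1.411 = 0.7267 d.
L(t_c) = L₀ e^(−k_d t_c) = 28.4 × 0.7269 = 20.64 mg/L, and at the critical point k_2 D_c = k_d L, so D_c = (0.439/1.85) × 20.64 = 4.898 mg/L.

t_c ≈ 0.727 d; D_c ≈ 4.90 mg/L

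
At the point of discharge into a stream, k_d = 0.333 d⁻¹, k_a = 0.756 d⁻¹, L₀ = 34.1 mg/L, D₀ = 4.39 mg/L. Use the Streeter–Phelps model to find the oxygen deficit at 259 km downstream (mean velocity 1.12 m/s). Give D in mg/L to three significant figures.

D ≈ 8.04 mg/L

Travel time t = x/v = 259 km / (1.12 m/s) = 259000 m / 1.12 m/s = 231200 s = 2.677 d.
k_d L₀/(k_a−k_d) = 0.333×34.1/(0.756−0.333) = 11.36/0.4230 = 26.84 mg/L.
e^(−k_d t) = e^(−0.333×2.677) = 0.4101; e^(−k_a t) = e^(−0.756×2.677) = 0.1322.
D = 26.84 × (0.4101 − 0.1322) + 4.39 × 0.1322 = 7.461 + 0.5804 = 8.041 mg/L.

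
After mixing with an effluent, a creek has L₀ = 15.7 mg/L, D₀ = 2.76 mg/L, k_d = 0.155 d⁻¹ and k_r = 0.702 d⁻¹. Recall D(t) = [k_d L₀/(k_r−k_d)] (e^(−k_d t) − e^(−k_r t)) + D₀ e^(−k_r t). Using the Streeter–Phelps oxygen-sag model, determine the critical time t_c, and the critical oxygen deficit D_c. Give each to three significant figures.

With k_r/k_d = 4.529 and 1 − D₀(k_r−k_d)/(k_d L₀) = 0.3796,
t_c = ln(4.529 × 0.3796) / (0.702 − 0.155) = ln(1.719) / 0.5470 = 0.5419/0.5470 = 0.9907 d.
L(t_c) = L₀ e^(−k_d t_c) = 15.7 × 0.8577 = 13.47 mg/L, and at the critical point k_r D_c = k_d L, so D_c = (0.155/0.702) × 13.47 = 2.973 mg/L.

t_c ≈ 0.991 d; D_c ≈ 2.97 mg/L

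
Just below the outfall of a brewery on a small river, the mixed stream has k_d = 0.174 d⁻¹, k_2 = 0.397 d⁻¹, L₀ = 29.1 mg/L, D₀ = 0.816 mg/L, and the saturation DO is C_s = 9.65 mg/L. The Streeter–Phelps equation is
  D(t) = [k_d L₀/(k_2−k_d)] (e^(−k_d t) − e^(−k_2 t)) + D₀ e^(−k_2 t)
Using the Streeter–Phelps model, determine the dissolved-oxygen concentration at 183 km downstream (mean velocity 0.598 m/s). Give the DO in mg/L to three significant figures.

Travel time t = x/v = 183 km / (0.598 m/s) = 183000 m / 0.598 m/s = 306000 s = 3.542 d.
k_d L₀/(k_2−k_d) = 0.174×29.1/(0.397−0.174) = 5.063/0.2230 = 22.71 mg/L.
e^(−k_d t) = e^(−0.174×3.542) = 0.5399; e^(−k_2 t) = e^(−0.397×3.542) = 0.2451.
D = 22.71 × (0.5399 − 0.2451) + 0.816 × 0.2451 = 6.695 + 0.2000 = 6.895 mg/L.
DO = C_s − D = 9.65 − 6.895 = 2.755 mg/L.

DO ≈ 2.76 mg/L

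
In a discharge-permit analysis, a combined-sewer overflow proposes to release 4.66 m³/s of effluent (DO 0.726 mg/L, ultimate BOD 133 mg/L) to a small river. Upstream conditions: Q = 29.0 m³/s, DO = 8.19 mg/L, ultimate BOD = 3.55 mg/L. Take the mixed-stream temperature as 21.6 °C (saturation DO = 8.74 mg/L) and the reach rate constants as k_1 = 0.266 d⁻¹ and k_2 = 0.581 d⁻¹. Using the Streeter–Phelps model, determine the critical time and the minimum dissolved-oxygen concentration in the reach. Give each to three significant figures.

Mixed DO = (29.0×8.19 + 4.66×0.726)/(29.0+4.66) = 240.9/33.66 = 7.157 mg/L.
Mixed L₀ = (29.0×3.55 + 4.66×133)/(33.66) = 722.7/33.66 = 21.47 mg/L.
Initial deficit D₀ = C_s − DO₀ = 8.74 − 7.157 = 1.583 mg/L.
t_c = (1/0.3150) ln[(0.581/0.266)(1 − 1.583×0.3150/(0.266×21.47))] = 3.175 × ln(1.993) = 2.190 d.
D_c = (0.266/0.581) × 21.47 × e^(−0.266×2.190) = 0.4578 × 21.47 × 0.5585 = 5.490 mg/L.
Minimum DO = 8.74 − 5.490 = 3.250 mg/L.

t_c ≈ 2.19 d; minimum DO ≈ 3.25 mg/L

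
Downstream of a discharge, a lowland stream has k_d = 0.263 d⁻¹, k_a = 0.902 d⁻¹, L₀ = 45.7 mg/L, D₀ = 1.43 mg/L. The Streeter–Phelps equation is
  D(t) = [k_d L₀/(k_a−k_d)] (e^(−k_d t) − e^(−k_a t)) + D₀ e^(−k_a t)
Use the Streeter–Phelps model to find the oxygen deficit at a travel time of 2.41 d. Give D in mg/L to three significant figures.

k_d L₀/(k_a−k_d) = 0.263×45.7/(0.902−0.263) = 12.02/0.6390 = 18.81 mg/L.
e^(−k_d t) = e^(−0.263×2.410) = 0.5306; e^(−k_a t) = e^(−0.902×2.410) = 0.1137.
D = 18.81 × (0.5306 − 0.1137) + 1.43 × 0.1137 = 7.840 + 0.1627 = 8.003 mg/L.

D ≈ 8.00 mg/L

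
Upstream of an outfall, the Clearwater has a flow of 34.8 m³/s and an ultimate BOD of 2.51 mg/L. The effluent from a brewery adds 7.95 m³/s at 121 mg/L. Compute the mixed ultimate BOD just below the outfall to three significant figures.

24.5 mg/L

Flow-weighted mixing: C = (Q_r C_r + Q_w C_w)/(Q_r + Q_w)
= (34.8×2.51 + 7.95×121)/(34.8 + 7.95) = 1049/42.75 = 24.54 mg/L.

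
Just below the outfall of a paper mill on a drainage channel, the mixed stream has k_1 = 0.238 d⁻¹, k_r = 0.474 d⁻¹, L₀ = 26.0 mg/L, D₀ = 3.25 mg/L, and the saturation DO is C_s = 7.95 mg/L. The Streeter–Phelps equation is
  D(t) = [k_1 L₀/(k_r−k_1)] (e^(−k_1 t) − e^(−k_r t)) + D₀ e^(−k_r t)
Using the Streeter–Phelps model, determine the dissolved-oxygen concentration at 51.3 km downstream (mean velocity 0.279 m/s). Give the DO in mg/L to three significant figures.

Travel time t = x/v = 51.3 km / (0.279 m/s) = 51300 m / 0.279 m/s = 183900 s = 2.128 d.
k_1 L₀/(k_r−k_1) = 0.238×26.0/(0.474−0.238) = 6.188/0.2360 = 26.22 mg/L.
e^(−k_1 t) = e^(−0.238×2.128) = 0.6026; e^(−k_r t) = e^(−0.474×2.128) = 0.3647.
D = 26.22 × (0.6026 − 0.3647) + 3.25 × 0.3647 = 6.238 + 1.185 = 7.424 mg/L.
DO = C_s − D = 7.95 − 7.424 = 0.5264 mg/L.

DO ≈ 0.526 mg/L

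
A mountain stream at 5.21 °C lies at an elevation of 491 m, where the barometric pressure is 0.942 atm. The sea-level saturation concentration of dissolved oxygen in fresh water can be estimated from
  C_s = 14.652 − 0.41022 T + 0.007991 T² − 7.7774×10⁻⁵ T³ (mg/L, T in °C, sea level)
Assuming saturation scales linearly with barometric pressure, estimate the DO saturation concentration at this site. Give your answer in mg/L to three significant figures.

At sea level: C_s = 14.652 − 0.41022×5.21 + 0.007991×5.21² − 7.7774×10⁻⁵×5.21³ = 12.72 mg/L.
Pressure correction: C_s' = 12.72 × 0.942 = 11.98 mg/L.

C_s ≈ 12.0 mg/L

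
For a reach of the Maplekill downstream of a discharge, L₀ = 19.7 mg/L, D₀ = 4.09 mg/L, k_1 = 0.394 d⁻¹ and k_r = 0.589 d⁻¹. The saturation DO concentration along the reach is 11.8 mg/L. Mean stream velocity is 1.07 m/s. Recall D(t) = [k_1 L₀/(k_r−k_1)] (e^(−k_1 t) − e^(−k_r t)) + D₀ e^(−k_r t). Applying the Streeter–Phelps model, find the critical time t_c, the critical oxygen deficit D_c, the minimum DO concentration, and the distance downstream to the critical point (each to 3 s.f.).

t_c ≈ 1.51 d; D_c ≈ 7.28 mg/L; min DO ≈ 4.52 mg/L; x_c ≈ 139 km

With k_r/k_1 = 1.495 and 1 − D₀(k_r−k_1)/(k_1 L₀) = 0.8972,
t_c = ln(1.495 × 0.8972) / (0.589 − 0.394) = ln(1.341) / 0.1950 = 0.2937/0.1950 = 1.506 d.
D_c = (k_1/k_r) L₀ e^(−k_1 t_c) = (0.394/0.589) × 19.7 × e^(−0.394×1.506) = 0.6689 × 19.7 × 0.5525 = 7.281 mg/L.
Minimum DO = C_s − D_c = 11.8 − 7.281 = 4.519 mg/L.
x_c = v t_c = 1.07 m/s × 1.506 d × 86400 s/d = 139200 m ≈ 139 km.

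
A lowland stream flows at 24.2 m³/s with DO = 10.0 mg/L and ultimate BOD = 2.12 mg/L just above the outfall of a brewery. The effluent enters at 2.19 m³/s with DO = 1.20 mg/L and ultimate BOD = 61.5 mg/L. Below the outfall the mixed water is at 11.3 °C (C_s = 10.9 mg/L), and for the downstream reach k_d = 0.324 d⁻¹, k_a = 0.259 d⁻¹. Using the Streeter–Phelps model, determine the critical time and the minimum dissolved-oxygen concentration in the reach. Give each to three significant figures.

t_c ≈ 2.75 d; minimum DO ≈ 7.28 mg/L

Mixed DO = (24.2×10.0 + 2.19×1.20)/(24.2+2.19) = 244.6/26.39 = 9.270 mg/L.
Mixed L₀ = (24.2×2.12 + 2.19×61.5)/(26.39) = 186.0/26.39 = 7.048 mg/L.
Initial deficit D₀ = C_s − DO₀ = 10.9 − 9.270 = 1.630 mg/L.
t_c = (1/-0.06500) ln[(0.259/0.324)(1 − 1.630×-0.06500/(0.324×7.048))] = -15.38 × ln(0.8365) = 2.747 d.
D_c = (0.324/0.259) × 7.048 × e^(−0.324×2.747) = 1.251 × 7.048 × 0.4106 = 3.620 mg/L.
Minimum DO = 10.9 − 3.620 = 7.280 mg/L.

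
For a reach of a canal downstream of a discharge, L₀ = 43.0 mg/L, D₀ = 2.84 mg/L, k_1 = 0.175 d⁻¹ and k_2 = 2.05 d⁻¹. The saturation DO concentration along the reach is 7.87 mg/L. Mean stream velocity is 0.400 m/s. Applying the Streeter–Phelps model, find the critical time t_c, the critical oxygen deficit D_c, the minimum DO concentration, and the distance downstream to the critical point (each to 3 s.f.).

t_c ≈ 0.657 d; D_c ≈ 3.27 mg/L; min DO ≈ 4.60 mg/L; x_c ≈ 22.7 km

With k_2/k_1 = 11.71 and 1 − D₀(k_2−k_1)/(k_1 L₀) = 0.2924,
t_c = ln(11.71 × 0.2924) / (2.05 − 0.175) = ln(3.425) / 1.875 = 1.231/1.875 = 0.6566 d.
L(t_c) = L₀ e^(−k_1 t_c) = 43.0 × 0.8915 = 38.33 mg/L, and at the critical point k_2 D_c = k_1 L, so D_c = (0.175/2.05) × 38.33 = 3.272 mg/L.
Minimum DO = C_s − D_c = 7.87 − 3.272 = 4.598 mg/L.
x_c = v t_c = 0.400 m/s × 0.6566 d × 86400 s/d = 22690 m ≈ 22.7 km.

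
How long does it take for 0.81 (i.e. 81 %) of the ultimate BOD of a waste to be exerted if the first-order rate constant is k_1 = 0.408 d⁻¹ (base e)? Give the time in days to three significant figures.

y/L₀ = 1 − e^(−k_1 t) = 0.81 ⇒ e^(−k_1 t) = 0.190
t = −ln(0.190) / 0.408 = 1.661 / 0.408 = 4.070 d.

t ≈ 4.07 d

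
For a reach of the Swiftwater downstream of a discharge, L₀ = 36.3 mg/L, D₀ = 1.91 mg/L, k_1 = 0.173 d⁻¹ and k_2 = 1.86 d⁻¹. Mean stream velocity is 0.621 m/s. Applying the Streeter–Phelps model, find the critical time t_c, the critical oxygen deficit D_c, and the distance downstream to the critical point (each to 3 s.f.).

t_c ≈ 0.981 d; D_c ≈ 2.85 mg/L; x_c ≈ 52.6 km

t_c = [1/(k_2−k_1)] ln[(k_2/k_1)(1 − D₀(k_2−k_1)/(k_1 L₀))]
= [1/(1.86−0.173)] ln[(1.86/0.173)(1 − 1.91×1.687/(0.173×36.3))]
= (1/1.687) ln[10.75 × 0.4869] = 0.5928 × ln(5.235) = 0.5928 × 1.655 = 0.9812 d.
L(t_c) = L₀ e^(−k_1 t_c) = 36.3 × 0.8439 = 30.63 mg/L, and at the critical point k_2 D_c = k_1 L, so D_c = (0.173/1.86) × 30.63 = 2.849 mg/L.
x_c = v t_c = 0.621 m/s × 0.9812 d × 86400 s/d = 52650 m ≈ 52.6 km.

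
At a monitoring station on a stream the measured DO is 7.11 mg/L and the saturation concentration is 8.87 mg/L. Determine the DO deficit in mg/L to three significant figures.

D = C_s − C = 8.87 − 7.11 = 1.76 mg/L.

D ≈ 1.76 mg/L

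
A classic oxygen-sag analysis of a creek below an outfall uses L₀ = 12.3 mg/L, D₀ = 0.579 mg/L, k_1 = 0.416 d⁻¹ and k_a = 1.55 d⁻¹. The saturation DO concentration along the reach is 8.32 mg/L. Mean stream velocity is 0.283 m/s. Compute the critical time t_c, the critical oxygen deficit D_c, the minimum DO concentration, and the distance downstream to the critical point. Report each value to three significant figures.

t_c ≈ 1.04 d; D_c ≈ 2.14 mg/L; min DO ≈ 6.18 mg/L; x_c ≈ 25.4 km

t_c = [1/(k_a−k_1)] ln[(k_a/k_1)(1 − D₀(k_a−k_1)/(k_1 L₀))]
= [1/(1.55−0.416)] ln[(1.55/0.416)(1 − 0.579×1.134/(0.416×12.3))]
= (1/1.134) ln[3.726 × 0.8717] = 0.8818 × ln(3.248) = 0.8818 × 1.178 = 1.039 d.
D_c = (k_1/k_a) L₀ e^(−k_1 t_c) = (0.416/1.55) × 12.3 × e^(−0.416×1.039) = 0.2684 × 12.3 × 0.6491 = 2.143 mg/L.
Minimum DO = C_s − D_c = 8.32 − 2.143 = 6.177 mg/L.
x_c = v t_c = 0.283 m/s × 1.039 d × 86400 s/d = 25400 m ≈ 25.4 km.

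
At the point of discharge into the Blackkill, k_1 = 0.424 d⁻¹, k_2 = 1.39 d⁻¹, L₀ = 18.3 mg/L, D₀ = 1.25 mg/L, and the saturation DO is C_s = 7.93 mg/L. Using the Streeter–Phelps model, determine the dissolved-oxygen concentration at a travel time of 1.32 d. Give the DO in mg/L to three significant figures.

DO ≈ 4.42 mg/L

k_1 L₀/(k_2−k_1) = 0.424×18.3/(1.39−0.424) = 7.759/0.9660 = 8.032 mg/L.
e^(−k_1 t) = e^(−0.424×1.320) = 0.5714; e^(−k_2 t) = e^(−1.39×1.320) = 0.1596.
D = 8.032 × (0.5714 − 0.1596) + 1.25 × 0.1596 = 3.307 + 0.1996 = 3.507 mg/L.
DO = C_s − D = 7.93 − 3.507 = 4.423 mg/L.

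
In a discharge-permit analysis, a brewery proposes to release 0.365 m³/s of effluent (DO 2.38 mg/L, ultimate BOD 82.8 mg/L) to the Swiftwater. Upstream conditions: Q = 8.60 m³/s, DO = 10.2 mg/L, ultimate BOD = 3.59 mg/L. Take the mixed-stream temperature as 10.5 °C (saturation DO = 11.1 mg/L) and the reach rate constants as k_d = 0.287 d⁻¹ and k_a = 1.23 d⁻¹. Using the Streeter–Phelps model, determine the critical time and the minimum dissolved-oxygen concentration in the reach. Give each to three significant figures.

Mixed DO = (8.60×10.2 + 0.365×2.38)/(8.60+0.365) = 88.59/8.965 = 9.882 mg/L.
Mixed L₀ = (8.60×3.59 + 0.365×82.8)/(8.965) = 61.10/8.965 = 6.815 mg/L.
Initial deficit D₀ = C_s − DO₀ = 11.1 − 9.882 = 1.218 mg/L.
t_c = (1/0.9430) ln[(1.23/0.287)(1 − 1.218×0.9430/(0.287×6.815))] = 1.060 × ln(1.768) = 0.6044 d.
D_c = (0.287/1.23) × 6.815 × e^(−0.287×0.6044) = 0.2333 × 6.815 × 0.8407 = 1.337 mg/L.
Minimum DO = 11.1 − 1.337 = 9.763 mg/L.

t_c ≈ 0.604 d; minimum DO ≈ 9.76 mg/L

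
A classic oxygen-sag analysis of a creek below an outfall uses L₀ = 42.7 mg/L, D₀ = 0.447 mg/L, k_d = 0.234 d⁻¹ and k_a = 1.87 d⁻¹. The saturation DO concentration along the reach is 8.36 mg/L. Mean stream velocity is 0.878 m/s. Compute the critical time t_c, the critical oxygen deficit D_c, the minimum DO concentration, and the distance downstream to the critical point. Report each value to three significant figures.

At the critical point dD/dt = 0, so k_d L₀ e^(−k_d t) = k_a D. Substituting D(t) from the Streeter–Phelps equation and solving for t gives
t_c = ln[(k_a/k_d)(1 − D₀(k_a−k_d)/(k_d L₀))] / (k_a−k_d).
Here k_a−k_d = 1.636 d⁻¹ and 1 − D₀(k_a−k_d)/(k_d L₀) = 1 − 0.447×1.636/(0.234×42.7) = 0.9268, so
t_c = ln(7.991 × 0.9268) / 1.636 = 2.002 / 1.636 = 1.224 d.
D_c = (k_d/k_a) L₀ e^(−k_d t_c) = (0.234/1.87) × 42.7 × e^(−0.234×1.224) = 0.1251 × 42.7 × 0.7510 = 4.013 mg/L.
Minimum DO = C_s − D_c = 8.36 − 4.013 = 4.347 mg/L.
x_c = v t_c = 0.878 m/s × 1.224 d × 86400 s/d = 92850 m ≈ 92.8 km.

t_c ≈ 1.22 d; D_c ≈ 4.01 mg/L; min DO ≈ 4.35 mg/L; x_c ≈ 92.8 km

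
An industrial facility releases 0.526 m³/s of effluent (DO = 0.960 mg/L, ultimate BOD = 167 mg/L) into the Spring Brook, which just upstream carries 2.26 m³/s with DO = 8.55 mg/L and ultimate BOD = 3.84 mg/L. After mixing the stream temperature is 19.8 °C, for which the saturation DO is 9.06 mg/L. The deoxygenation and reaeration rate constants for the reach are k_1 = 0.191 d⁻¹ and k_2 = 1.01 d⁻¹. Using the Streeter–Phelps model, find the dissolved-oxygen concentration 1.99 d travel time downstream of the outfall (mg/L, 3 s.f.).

Mixed DO = (2.26×8.55 + 0.526×0.960)/(2.26+0.526) = 19.83/2.786 = 7.117 mg/L.
Mixed L₀ = (2.26×3.84 + 0.526×167)/(2.786) = 96.52/2.786 = 34.64 mg/L.
Initial deficit D₀ = C_s − DO₀ = 9.06 − 7.117 = 1.943 mg/L.
D(1.99) = [0.191×34.64/(1.01−0.191)](e^(−0.191×1.99) − e^(−1.01×1.99)) + 1.943 e^(−1.01×1.99)
= 8.080 × (0.6838 − 0.1340) + 1.943 × 0.1340 = 4.702 mg/L.
DO = 9.06 − 4.702 = 4.358 mg/L.

DO ≈ 4.36 mg/L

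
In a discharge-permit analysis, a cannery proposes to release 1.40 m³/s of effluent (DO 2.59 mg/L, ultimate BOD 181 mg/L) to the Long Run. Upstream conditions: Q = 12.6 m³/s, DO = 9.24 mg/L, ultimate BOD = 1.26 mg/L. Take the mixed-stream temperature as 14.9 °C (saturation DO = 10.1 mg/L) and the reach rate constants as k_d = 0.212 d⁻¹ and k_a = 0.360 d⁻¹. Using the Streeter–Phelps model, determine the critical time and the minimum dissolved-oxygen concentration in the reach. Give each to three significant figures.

t_c ≈ 3.19 d; minimum DO ≈ 4.34 mg/L

Mixed DO = (12.6×9.24 + 1.40×2.59)/(12.6+1.40) = 120.0/14.00 = 8.575 mg/L.
Mixed L₀ = (12.6×1.26 + 1.40×181)/(14.00) = 269.3/14.00 = 19.23 mg/L.
Initial deficit D₀ = C_s − DO₀ = 10.1 − 8.575 = 1.525 mg/L.
t_c = (1/0.1480) ln[(0.360/0.212)(1 − 1.525×0.1480/(0.212×19.23))] = 6.757 × ln(1.604) = 3.193 d.
D_c = (0.212/0.360) × 19.23 × e^(−0.212×3.193) = 0.5889 × 19.23 × 0.5082 = 5.756 mg/L.
Minimum DO = 10.1 − 5.756 = 4.344 mg/L.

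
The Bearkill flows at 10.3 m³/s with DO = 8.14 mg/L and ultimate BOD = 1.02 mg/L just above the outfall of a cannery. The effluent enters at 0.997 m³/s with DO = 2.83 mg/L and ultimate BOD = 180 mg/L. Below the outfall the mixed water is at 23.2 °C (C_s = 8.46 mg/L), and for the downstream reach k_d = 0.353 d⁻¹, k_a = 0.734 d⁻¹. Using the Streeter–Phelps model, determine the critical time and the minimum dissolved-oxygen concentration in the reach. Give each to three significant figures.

Mixed DO = (10.3×8.14 + 0.997×2.83)/(10.3+0.997) = 86.66/11.30 = 7.671 mg/L.
Mixed L₀ = (10.3×1.02 + 0.997×180)/(11.30) = 190.0/11.30 = 16.82 mg/L.
Initial deficit D₀ = C_s − DO₀ = 8.46 − 7.671 = 0.7886 mg/L.
t_c = (1/0.3810) ln[(0.734/0.353)(1 − 0.7886×0.3810/(0.353×16.82))] = 2.625 × ln(1.974) = 1.785 d.
D_c = (0.353/0.734) × 16.82 × e^(−0.353×1.785) = 0.4809 × 16.82 × 0.5325 = 4.307 mg/L.
Minimum DO = 8.46 − 4.307 = 4.153 mg/L.

t_c ≈ 1.79 d; minimum DO ≈ 4.15 mg/L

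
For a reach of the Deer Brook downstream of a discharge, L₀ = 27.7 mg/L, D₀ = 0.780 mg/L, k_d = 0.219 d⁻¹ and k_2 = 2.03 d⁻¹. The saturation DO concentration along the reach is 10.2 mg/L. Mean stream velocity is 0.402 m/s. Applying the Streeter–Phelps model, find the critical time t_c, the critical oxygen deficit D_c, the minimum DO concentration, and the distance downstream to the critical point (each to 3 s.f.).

With k_2/k_d = 9.269 and 1 − D₀(k_2−k_d)/(k_d L₀) = 0.7671,
t_c = ln(9.269 × 0.7671) / (2.03 − 0.219) = ln(7.111) / 1.811 = 1.962/1.811 = 1.083 d.
L(t_c) = L₀ e^(−k_d t_c) = 27.7 × 0.7888 = 21.85 mg/L, and at the critical point k_2 D_c = k_d L, so D_c = (0.219/2.03) × 21.85 = 2.357 mg/L.
Minimum DO = C_s − D_c = 10.2 − 2.357 = 7.843 mg/L.
x_c = v t_c = 0.402 m/s × 1.083 d × 86400 s/d = 37620 m ≈ 37.6 km.

t_c ≈ 1.08 d; D_c ≈ 2.36 mg/L; min DO ≈ 7.84 mg/L; x_c ≈ 37.6 km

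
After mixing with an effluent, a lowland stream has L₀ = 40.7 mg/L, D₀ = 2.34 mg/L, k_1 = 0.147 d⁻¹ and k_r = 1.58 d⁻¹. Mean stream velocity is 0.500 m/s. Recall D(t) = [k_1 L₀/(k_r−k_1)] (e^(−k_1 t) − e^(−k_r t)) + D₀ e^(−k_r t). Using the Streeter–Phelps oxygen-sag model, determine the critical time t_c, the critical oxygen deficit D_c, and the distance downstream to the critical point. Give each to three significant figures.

t_c = [1/(k_r−k_1)] ln[(k_r/k_1)(1 − D₀(k_r−k_1)/(k_1 L₀))]
= [1/(1.58−0.147)] ln[(1.58/0.147)(1 − 2.34×1.433/(0.147×40.7))]
= (1/1.433) ln[10.75 × 0.4395] = 0.6978 × ln(4.724) = 0.6978 × 1.553 = 1.084 d.
D_c = (k_1/k_r) L₀ e^(−k_1 t_c) = (0.147/1.58) × 40.7 × e^(−0.147×1.084) = 0.09304 × 40.7 × 0.8528 = 3.229 mg/L.
x_c = v t_c = 0.500 m/s × 1.084 d × 86400 s/d = 46810 m ≈ 46.8 km.

t_c ≈ 1.08 d; D_c ≈ 3.23 mg/L; x_c ≈ 46.8 km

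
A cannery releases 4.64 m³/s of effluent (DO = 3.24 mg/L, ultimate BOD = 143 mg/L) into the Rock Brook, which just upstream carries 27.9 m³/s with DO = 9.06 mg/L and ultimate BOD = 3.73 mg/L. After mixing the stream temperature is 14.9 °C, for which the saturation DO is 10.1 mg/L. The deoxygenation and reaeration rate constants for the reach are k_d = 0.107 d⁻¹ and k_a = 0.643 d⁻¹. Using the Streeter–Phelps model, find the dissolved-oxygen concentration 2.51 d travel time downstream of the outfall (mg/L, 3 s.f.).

DO ≈ 7.07 mg/L

Mixed DO = (27.9×9.06 + 4.64×3.24)/(27.9+4.64) = 267.8/32.54 = 8.230 mg/L.
Mixed L₀ = (27.9×3.73 + 4.64×143)/(32.54) = 767.6/32.54 = 23.59 mg/L.
Initial deficit D₀ = C_s − DO₀ = 10.1 − 8.230 = 1.870 mg/L.
D(2.51) = [0.107×23.59/(0.643−0.107)](e^(−0.107×2.51) − e^(−0.643×2.51)) + 1.870 e^(−0.643×2.51)
= 4.709 × (0.7645 − 0.1991) + 1.870 × 0.1991 = 3.035 mg/L.
DO = 10.1 − 3.035 = 7.065 mg/L.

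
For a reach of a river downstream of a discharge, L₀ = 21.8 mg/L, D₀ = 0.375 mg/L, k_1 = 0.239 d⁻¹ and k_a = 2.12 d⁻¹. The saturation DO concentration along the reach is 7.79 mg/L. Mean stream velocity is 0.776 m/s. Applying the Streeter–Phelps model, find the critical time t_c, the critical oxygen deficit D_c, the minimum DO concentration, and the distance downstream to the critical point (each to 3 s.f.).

t_c ≈ 1.08 d; D_c ≈ 1.90 mg/L; min DO ≈ 5.89 mg/L; x_c ≈ 72.6 km

t_c = [1/(k_a−k_1)] ln[(k_a/k_1)(1 − D₀(k_a−k_1)/(k_1 L₀))]
= [1/(2.12−0.239)] ln[(2.12/0.239)(1 − 0.375×1.881/(0.239×21.8))]
= (1/1.881) ln[8.870 × 0.8646] = 0.5316 × ln(7.669) = 0.5316 × 2.037 = 1.083 d.
L(t_c) = L₀ e^(−k_1 t_c) = 21.8 × 0.7719 = 16.83 mg/L, and at the critical point k_a D_c = k_1 L, so D_c = (0.239/2.12) × 16.83 = 1.897 mg/L.
Minimum DO = C_s − D_c = 7.79 − 1.897 = 5.893 mg/L.
x_c = v t_c = 0.776 m/s × 1.083 d × 86400 s/d = 72620 m ≈ 72.6 km.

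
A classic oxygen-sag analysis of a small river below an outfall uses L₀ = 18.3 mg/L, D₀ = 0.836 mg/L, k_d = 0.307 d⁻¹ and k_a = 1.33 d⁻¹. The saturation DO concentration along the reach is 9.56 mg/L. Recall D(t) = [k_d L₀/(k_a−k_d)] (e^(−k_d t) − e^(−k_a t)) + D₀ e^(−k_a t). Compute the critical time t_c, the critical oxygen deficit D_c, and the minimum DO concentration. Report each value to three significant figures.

t_c ≈ 1.27 d; D_c ≈ 2.86 mg/L; min DO ≈ 6.70 mg/L

With k_a/k_d = 4.332 and 1 − D₀(k_a−k_d)/(k_d L₀) = 0.8478,
t_c = ln(4.332 × 0.8478) / (1.33 − 0.307) = ln(3.673) / 1.023 = 1.301/1.023 = 1.272 d.
D_c = (k_d/k_a) L₀ e^(−k_d t_c) = (0.307/1.33) × 18.3 × e^(−0.307×1.272) = 0.2308 × 18.3 × 0.6768 = 2.859 mg/L.
Minimum DO = C_s − D_c = 9.56 − 2.859 = 6.701 mg/L.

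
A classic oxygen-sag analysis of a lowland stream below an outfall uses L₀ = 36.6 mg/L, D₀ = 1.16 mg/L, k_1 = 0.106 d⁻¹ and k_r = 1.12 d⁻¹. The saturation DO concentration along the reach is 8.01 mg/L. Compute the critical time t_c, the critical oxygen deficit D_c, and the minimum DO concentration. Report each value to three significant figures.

t_c = [1/(k_r−k_1)] ln[(k_r/k_1)(1 − D₀(k_r−k_1)/(k_1 L₀))]
= [1/(1.12−0.106)] ln[(1.12/0.106)(1 − 1.16×1.014/(0.106×36.6))]
= (1/1.014) ln[10.57 × 0.6968] = 0.9862 × ln(7.363) = 0.9862 × 1.996 = 1.969 d.
L(t_c) = L₀ e^(−k_1 t_c) = 36.6 × 0.8116 = 29.71 mg/L, and at the critical point k_r D_c = k_1 L, so D_c = (0.106/1.12) × 29.71 = 2.811 mg/L.
Minimum DO = C_s − D_c = 8.01 − 2.811 = 5.199 mg/L.

t_c ≈ 1.97 d; D_c ≈ 2.81 mg/L; min DO ≈ 5.20 mg/L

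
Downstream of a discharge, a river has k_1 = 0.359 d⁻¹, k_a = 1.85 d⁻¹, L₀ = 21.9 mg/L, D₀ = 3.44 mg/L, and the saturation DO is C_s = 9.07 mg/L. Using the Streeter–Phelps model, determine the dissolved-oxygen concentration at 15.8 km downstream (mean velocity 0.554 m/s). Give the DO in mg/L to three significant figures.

Travel time t = x/v = 15.8 km / (0.554 m/s) = 15800 m / 0.554 m/s = 28520 s = 0.3301 d.
k_1 L₀/(k_a−k_1) = 0.359×21.9/(1.85−0.359) = 7.862/1.491 = 5.273 mg/L.
e^(−k_1 t) = e^(−0.359×0.3301) = 0.8882; e^(−k_a t) = e^(−1.85×0.3301) = 0.5430.
D = 5.273 × (0.8882 − 0.5430) + 3.44 × 0.5430 = 1.821 + 1.868 = 3.688 mg/L.
DO = C_s − D = 9.07 − 3.688 = 5.382 mg/L.

DO ≈ 5.38 mg/L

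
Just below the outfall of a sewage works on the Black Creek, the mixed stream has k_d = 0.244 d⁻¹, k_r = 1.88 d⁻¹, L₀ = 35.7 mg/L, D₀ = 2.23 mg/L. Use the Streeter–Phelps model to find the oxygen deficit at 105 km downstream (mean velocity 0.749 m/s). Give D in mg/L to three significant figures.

D ≈ 3.44 mg/L

Travel time t = x/v = 105 km / (0.749 m/s) = 105000 m / 0.749 m/s = 140200 s = 1.623 d.
k_d L₀/(k_r−k_d) = 0.244×35.7/(1.88−0.244) = 8.711/1.636 = 5.324 mg/L.
e^(−k_d t) = e^(−0.244×1.623) = 0.6731; e^(−k_r t) = e^(−1.88×1.623) = 0.04734.
D = 5.324 × (0.6731 − 0.04734) + 2.23 × 0.04734 = 3.332 + 0.1056 = 3.437 mg/L.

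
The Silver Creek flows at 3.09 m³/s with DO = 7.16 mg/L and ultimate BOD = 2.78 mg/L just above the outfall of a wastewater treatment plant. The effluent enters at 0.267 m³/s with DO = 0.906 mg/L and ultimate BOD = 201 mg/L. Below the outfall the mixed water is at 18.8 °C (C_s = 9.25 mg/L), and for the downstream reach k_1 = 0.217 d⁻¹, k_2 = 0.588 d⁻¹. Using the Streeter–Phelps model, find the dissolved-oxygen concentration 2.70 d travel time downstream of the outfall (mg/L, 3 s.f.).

Mixed DO = (3.09×7.16 + 0.267×0.906)/(3.09+0.267) = 22.37/3.357 = 6.663 mg/L.
Mixed L₀ = (3.09×2.78 + 0.267×201)/(3.357) = 62.26/3.357 = 18.55 mg/L.
Initial deficit D₀ = C_s − DO₀ = 9.25 − 6.663 = 2.587 mg/L.
D(2.70) = [0.217×18.55/(0.588−0.217)](e^(−0.217×2.70) − e^(−0.588×2.70)) + 2.587 e^(−0.588×2.70)
= 10.85 × (0.5566 − 0.2044) + 2.587 × 0.2044 = 4.349 mg/L.
DO = 9.25 − 4.349 = 4.901 mg/L.

DO ≈ 4.90 mg/L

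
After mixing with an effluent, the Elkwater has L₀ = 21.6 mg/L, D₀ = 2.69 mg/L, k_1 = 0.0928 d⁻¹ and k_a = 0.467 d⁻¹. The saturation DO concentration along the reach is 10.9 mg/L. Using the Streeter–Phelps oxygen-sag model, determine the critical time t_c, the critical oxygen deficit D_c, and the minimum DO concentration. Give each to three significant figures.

t_c ≈ 2.45 d; D_c ≈ 3.42 mg/L; min DO ≈ 7.48 mg/L

With k_a/k_1 = 5.032 and 1 − D₀(k_a−k_1)/(k_1 L₀) = 0.4978,
t_c = ln(5.032 × 0.4978) / (0.467 − 0.0928) = ln(2.505) / 0.3742 = 0.9184/0.3742 = 2.454 d.
L(t_c) = L₀ e^(−k_1 t_c) = 21.6 × 0.7963 = 17.20 mg/L, and at the critical point k_a D_c = k_1 L, so D_c = (0.0928/0.467) × 17.20 = 3.418 mg/L.
Minimum DO = C_s − D_c = 10.9 − 3.418 = 7.482 mg/L.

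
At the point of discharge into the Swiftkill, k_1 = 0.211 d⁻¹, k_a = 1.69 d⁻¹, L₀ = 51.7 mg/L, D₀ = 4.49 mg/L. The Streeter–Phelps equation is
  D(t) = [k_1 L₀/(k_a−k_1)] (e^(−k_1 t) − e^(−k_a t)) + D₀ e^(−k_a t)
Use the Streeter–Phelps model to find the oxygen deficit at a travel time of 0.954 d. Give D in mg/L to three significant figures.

D ≈ 5.46 mg/L

k_1 L₀/(k_a−k_1) = 0.211×51.7/(1.69−0.211) = 10.91/1.479 = 7.376 mg/L.
e^(−k_1 t) = e^(−0.211×0.9540) = 0.8177; e^(−k_a t) = e^(−1.69×0.9540) = 0.1994.
D = 7.376 × (0.8177 − 0.1994) + 4.49 × 0.1994 = 4.560 + 0.8955 = 5.455 mg/L.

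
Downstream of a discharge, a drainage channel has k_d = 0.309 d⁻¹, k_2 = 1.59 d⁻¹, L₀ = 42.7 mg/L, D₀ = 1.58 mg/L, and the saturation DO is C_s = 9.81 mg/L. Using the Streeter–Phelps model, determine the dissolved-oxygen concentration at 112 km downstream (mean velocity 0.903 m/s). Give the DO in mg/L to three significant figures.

Travel time t = x/v = 112 km / (0.903 m/s) = 112000 m / 0.903 m/s = 124000 s = 1.436 d.
k_d L₀/(k_2−k_d) = 0.309×42.7/(1.59−0.309) = 13.19/1.281 = 10.30 mg/L.
e^(−k_d t) = e^(−0.309×1.436) = 0.6417; e^(−k_2 t) = e^(−1.59×1.436) = 0.1020.
D = 10.30 × (0.6417 − 0.1020) + 1.58 × 0.1020 = 5.559 + 0.1612 = 5.720 mg/L.
DO = C_s − D = 9.81 − 5.720 = 4.090 mg/L.

DO ≈ 4.09 mg/L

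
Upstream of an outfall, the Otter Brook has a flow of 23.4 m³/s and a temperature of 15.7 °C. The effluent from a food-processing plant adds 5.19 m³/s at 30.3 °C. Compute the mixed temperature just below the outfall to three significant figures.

Flow-weighted mixing: C = (Q_r C_r + Q_w C_w)/(Q_r + Q_w)
= (23.4×15.7 + 5.19×30.3)/(23.4 + 5.19) = 524.6/28.59 = 18.35 °C.

18.4 °C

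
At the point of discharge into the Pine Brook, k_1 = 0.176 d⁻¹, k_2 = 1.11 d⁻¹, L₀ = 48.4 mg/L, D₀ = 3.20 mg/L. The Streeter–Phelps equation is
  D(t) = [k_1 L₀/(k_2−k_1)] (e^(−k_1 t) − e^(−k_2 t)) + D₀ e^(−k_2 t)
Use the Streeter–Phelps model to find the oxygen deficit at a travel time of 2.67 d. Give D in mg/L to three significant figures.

D ≈ 5.40 mg/L

k_1 L₀/(k_2−k_1) = 0.176×48.4/(1.11−0.176) = 8.518/0.9340 = 9.120 mg/L.
e^(−k_1 t) = e^(−0.176×2.670) = 0.6251; e^(−k_2 t) = e^(−1.11×2.670) = 0.05163.
D = 9.120 × (0.6251 − 0.05163) + 3.20 × 0.05163 = 5.230 + 0.1652 = 5.395 mg/L.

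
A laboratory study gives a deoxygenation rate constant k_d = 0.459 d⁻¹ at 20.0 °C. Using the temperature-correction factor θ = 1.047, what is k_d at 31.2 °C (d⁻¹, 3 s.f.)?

k_d(T₂) = k_d(T₁) · θ^(T₂−T₁) = 0.459 × 1.047^(31.2−20.0)
= 0.459 × 1.047^11.2 = 0.459 × 1.673 = 0.7677 d⁻¹.

k_d ≈ 0.768 d⁻¹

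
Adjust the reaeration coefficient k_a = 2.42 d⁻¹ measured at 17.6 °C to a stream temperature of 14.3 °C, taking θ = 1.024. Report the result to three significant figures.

k_a(T₂) = k_a(T₁) · θ^(T₂−T₁) = 2.42 × 1.024^(14.3−17.6)
= 2.42 × 1.024^-3.30 = 2.42 × 0.9247 = 2.238 d⁻¹.

k_a ≈ 2.24 d⁻¹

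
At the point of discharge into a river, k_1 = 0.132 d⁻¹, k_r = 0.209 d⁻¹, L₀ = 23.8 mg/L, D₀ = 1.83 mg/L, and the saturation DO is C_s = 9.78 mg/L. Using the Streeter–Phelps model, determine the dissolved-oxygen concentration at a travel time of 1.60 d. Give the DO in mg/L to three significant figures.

k_1 L₀/(k_r−k_1) = 0.132×23.8/(0.209−0.132) = 3.142/0.07700 = 40.80 mg/L.
e^(−k_1 t) = e^(−0.132×1.600) = 0.8096; e^(−k_r t) = e^(−0.209×1.600) = 0.7158.
D = 40.80 × (0.8096 − 0.7158) + 1.83 × 0.7158 = 3.829 + 1.310 = 5.139 mg/L.
DO = C_s − D = 9.78 − 5.139 = 4.641 mg/L.

DO ≈ 4.64 mg/L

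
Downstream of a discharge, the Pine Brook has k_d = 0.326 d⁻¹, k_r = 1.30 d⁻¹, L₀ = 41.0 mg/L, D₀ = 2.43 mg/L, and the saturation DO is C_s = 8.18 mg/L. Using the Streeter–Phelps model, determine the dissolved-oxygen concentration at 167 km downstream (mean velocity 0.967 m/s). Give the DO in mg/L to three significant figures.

DO ≈ 1.87 mg/L

Travel time t = x/v = 167 km / (0.967 m/s) = 167000 m / 0.967 m/s = 172700 s = 1.999 d.
k_d L₀/(k_r−k_d) = 0.326×41.0/(1.30−0.326) = 13.37/0.9740 = 13.72 mg/L.
e^(−k_d t) = e^(−0.326×1.999) = 0.5212; e^(−k_r t) = e^(−1.30×1.999) = 0.07439.
D = 13.72 × (0.5212 − 0.07439) + 2.43 × 0.07439 = 6.132 + 0.1808 = 6.312 mg/L.
DO = C_s − D = 8.18 − 6.312 = 1.868 mg/L.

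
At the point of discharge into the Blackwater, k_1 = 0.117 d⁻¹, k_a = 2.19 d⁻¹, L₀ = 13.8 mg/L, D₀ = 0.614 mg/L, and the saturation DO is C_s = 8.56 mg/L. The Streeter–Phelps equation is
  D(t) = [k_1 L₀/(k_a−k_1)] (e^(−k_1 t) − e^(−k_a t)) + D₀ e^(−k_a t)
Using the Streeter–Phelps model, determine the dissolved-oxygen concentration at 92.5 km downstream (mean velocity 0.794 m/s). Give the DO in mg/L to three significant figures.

DO ≈ 7.90 mg/L

Travel time t = x/v = 92.5 km / (0.794 m/s) = 92500 m / 0.794 m/s = 116500 s = 1.348 d.
k_1 L₀/(k_a−k_1) = 0.117×13.8/(2.19−0.117) = 1.615/2.073 = 0.7789 mg/L.
e^(−k_1 t) = e^(−0.117×1.348) = 0.8541; e^(−k_a t) = e^(−2.19×1.348) = 0.05219.
D = 0.7789 × (0.8541 − 0.05219) + 0.614 × 0.05219 = 0.6246 + 0.03204 = 0.6566 mg/L.
DO = C_s − D = 8.56 − 0.6566 = 7.903 mg/L.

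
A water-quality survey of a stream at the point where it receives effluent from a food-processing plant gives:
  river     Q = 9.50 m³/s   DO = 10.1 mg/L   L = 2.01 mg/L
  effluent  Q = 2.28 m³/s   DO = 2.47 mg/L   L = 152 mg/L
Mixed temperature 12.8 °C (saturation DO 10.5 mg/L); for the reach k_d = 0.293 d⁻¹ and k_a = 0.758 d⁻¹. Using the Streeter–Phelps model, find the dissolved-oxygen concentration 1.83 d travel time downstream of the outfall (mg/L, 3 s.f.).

DO ≈ 3.48 mg/L

Mixed DO = (9.50×10.1 + 2.28×2.47)/(9.50+2.28) = 101.6/11.78 = 8.623 mg/L.
Mixed L₀ = (9.50×2.01 + 2.28×152)/(11.78) = 365.7/11.78 = 31.04 mg/L.
Initial deficit D₀ = C_s − DO₀ = 10.5 − 8.623 = 1.877 mg/L.
D(1.83) = [0.293×31.04/(0.758−0.293)](e^(−0.293×1.83) − e^(−0.758×1.83)) + 1.877 e^(−0.758×1.83)
= 19.56 × (0.5850 − 0.2498) + 1.877 × 0.2498 = 7.025 mg/L.
DO = 10.5 − 7.025 = 3.475 mg/L.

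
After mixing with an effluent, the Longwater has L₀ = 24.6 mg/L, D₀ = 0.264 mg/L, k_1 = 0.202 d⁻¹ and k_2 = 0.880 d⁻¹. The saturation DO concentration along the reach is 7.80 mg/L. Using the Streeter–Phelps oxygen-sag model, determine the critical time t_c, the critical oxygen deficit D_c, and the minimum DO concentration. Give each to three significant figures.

t_c = [1/(k_2−k_1)] ln[(k_2/k_1)(1 − D₀(k_2−k_1)/(k_1 L₀))]
= [1/(0.880−0.202)] ln[(0.880/0.202)(1 − 0.264×0.6780/(0.202×24.6))]
= (1/0.6780) ln[4.356 × 0.9640] = 1.475 × ln(4.200) = 1.475 × 1.435 = 2.116 d.
L(t_c) = L₀ e^(−k_1 t_c) = 24.6 × 0.6521 = 16.04 mg/L, and at the critical point k_2 D_c = k_1 L, so D_c = (0.202/0.880) × 16.04 = 3.682 mg/L.
Minimum DO = C_s − D_c = 7.80 − 3.682 = 4.118 mg/L.

t_c ≈ 2.12 d; D_c ≈ 3.68 mg/L; min DO ≈ 4.12 mg/L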